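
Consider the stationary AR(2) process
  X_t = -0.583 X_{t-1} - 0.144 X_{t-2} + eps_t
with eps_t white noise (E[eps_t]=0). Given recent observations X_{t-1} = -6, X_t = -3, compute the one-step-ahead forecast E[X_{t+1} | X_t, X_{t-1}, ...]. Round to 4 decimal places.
E[X_{t+1} \mid \mathcal F_t] = 2.6130

For an AR(p) model X_t = c + sum_i phi_i X_{t-i} + eps_t, the
one-step-ahead conditional mean is
  E[X_{t+1} | X_t, ...] = c + sum_i phi_i X_{t+1-i}.
Substitute known values:
  E[X_{t+1} | ...] = (-0.583) * (-3) + (-0.144) * (-6)
                   = 2.6130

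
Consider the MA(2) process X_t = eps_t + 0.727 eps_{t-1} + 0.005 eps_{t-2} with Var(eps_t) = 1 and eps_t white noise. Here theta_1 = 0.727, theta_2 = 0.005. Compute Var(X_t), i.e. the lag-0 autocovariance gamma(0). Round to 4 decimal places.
\gamma(0) = 1.5286

For an MA(q) process X_t = eps_t + sum_i theta_i eps_{t-i} with
Var(eps_t) = sigma^2, the variance is
  gamma(0) = sigma^2 * (1 + sum_i theta_i^2).
  sum_i theta_i^2 = (0.727)^2 + (0.005)^2 = 0.528529 + 0.000025 = 0.528554.
  gamma(0) = 1 * (1 + 0.528554) = 1 * 1.528554 = 1.528554, which rounds to 1.5286.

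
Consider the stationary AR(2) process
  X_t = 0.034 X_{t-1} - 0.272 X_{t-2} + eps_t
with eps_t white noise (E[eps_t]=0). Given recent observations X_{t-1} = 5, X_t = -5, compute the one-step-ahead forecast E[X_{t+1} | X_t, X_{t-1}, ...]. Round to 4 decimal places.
E[X_{t+1} \mid \mathcal F_t] = -1.5300

For an AR(p) model X_t = c + sum_i phi_i X_{t-i} + eps_t, the
one-step-ahead conditional mean is
  E[X_{t+1} | X_t, ...] = c + sum_i phi_i X_{t+1-i}.
Substitute known values:
  E[X_{t+1} | ...] = (0.034) * (-5) + (-0.272) * (5)
                   = -1.5300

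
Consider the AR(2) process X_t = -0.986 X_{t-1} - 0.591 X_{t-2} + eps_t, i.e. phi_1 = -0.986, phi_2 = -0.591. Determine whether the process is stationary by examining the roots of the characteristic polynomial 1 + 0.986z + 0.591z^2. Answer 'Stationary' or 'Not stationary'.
\text{Stationary}

The AR(p) characteristic polynomial is P(z) = 1 + 0.986z + 0.591z^2.
Stationarity requires all roots to lie outside the unit circle, i.e. |z| > 1 for every root.
Set 1 + (0.986) z + (0.591) z^2 = 0, i.e. a z^2 + b z + c = 0 with a = 0.591, b = 0.986, c = 1.
Discriminant D = b^2 - 4ac = (0.986)^2 - 4*(0.591)*1 = 0.972196 - (2.364) = -1.391804.
D < 0, so the roots are the complex-conjugate pair z = (-b +/- i sqrt(-D)) / (2a) = -0.8342 +/- 0.9981i.
For a conjugate pair |z|^2 = z * conj(z) = (product of roots) = c/a = 1/(0.591) = 1.692047, so |z| = sqrt(1.692047) = 1.3008 for both roots.
Moduli of all roots: 1.3008, 1.3008.
All moduli strictly greater than 1? Yes.
Verdict: Stationary.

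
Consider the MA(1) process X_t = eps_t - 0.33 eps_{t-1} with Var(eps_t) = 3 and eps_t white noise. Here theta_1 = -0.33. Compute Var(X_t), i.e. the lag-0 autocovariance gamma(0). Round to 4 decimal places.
\gamma(0) = 3.3267

For an MA(q) process X_t = eps_t + sum_i theta_i eps_{t-i} with
Var(eps_t) = sigma^2, the variance is
  gamma(0) = sigma^2 * (1 + sum_i theta_i^2).
  sum_i theta_i^2 = (-0.33)^2 = 0.1089.
  gamma(0) = 3 * (1 + 0.1089) = 3 * 1.1089 = 3.3267.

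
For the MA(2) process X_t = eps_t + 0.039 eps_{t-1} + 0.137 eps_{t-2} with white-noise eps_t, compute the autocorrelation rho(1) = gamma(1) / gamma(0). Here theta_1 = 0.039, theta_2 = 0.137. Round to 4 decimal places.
\rho(1) = 0.0435

For an MA(q) process with theta_0 = 1, the autocovariance is
  gamma(k) = sigma^2 * sum_{i=0..q-k} theta_i * theta_{i+k},
and rho(k) = gamma(k) / gamma(0). Sigma^2 cancels.
  numerator   = (1)*(0.039) + (0.039)*(0.137) = 0.044343.
  denominator = (1)^2 + (0.039)^2 + (0.137)^2 = 1.02029.
  rho(1) = 0.044343 / 1.02029 = 0.0435.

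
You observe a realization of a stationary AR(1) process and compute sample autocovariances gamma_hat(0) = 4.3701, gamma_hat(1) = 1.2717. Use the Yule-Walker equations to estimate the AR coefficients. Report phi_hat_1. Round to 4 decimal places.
\hat\phi_{1} = 0.2910

The Yule-Walker equations for an AR(p) process read, in matrix form,
  Gamma_p phi = r_p,   with   (Gamma_p)_{ij} = gamma(|i - j|),
                       (r_p)_i = gamma(i),   i,j = 1..p.
Substitute the sample gammas (Toeplitz matrix and right-hand side of size 1):
  Gamma_p = [[4.3701]]
  r_p     = [1.2717]
With p = 1 this is the single equation gamma(0) phi_1 = gamma(1):
  phi_hat_1 = gamma(1) / gamma(0) = 1.2717 / 4.3701 = 0.2910.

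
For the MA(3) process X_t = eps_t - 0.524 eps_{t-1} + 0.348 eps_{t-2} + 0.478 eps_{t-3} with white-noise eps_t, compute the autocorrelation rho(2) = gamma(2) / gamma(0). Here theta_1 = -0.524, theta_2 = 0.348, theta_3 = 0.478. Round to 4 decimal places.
\rho(2) = 0.0600

For an MA(q) process with theta_0 = 1, the autocovariance is
  gamma(k) = sigma^2 * sum_{i=0..q-k} theta_i * theta_{i+k},
and rho(k) = gamma(k) / gamma(0). Sigma^2 cancels.
  numerator   = (1)*(0.348) + (-0.524)*(0.478) = 0.097528.
  denominator = (1)^2 + (-0.524)^2 + (0.348)^2 + (0.478)^2 = 1.624164.
  rho(2) = 0.097528 / 1.624164 = 0.0600.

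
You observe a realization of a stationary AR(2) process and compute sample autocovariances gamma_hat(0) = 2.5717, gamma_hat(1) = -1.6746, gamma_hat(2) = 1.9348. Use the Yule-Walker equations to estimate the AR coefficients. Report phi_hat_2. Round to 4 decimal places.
\hat\phi_{2} = 0.5700

The Yule-Walker equations for an AR(p) process read, in matrix form,
  Gamma_p phi = r_p,   with   (Gamma_p)_{ij} = gamma(|i - j|),
                       (r_p)_i = gamma(i),   i,j = 1..p.
Substitute the sample gammas (Toeplitz matrix and right-hand side of size 2):
  Gamma_p = [[2.5717, -1.6746], [-1.6746, 2.5717]]
  r_p     = [-1.6746, 1.9348]
Written out:
  2.5717 phi_1 - 1.6746 phi_2 = -1.6746
  -1.6746 phi_1 + 2.5717 phi_2 = 1.9348
Solve by Cramer's rule:
  det = gamma(0)^2 - gamma(1)^2 = (2.5717)^2 - (-1.6746)^2 = 6.61364089 - 2.80428516 = 3.80935573
  phi_hat_1 = [gamma(1) gamma(0) - gamma(1) gamma(2)] / det = [(-1.6746)(2.5717) - (-1.6746)(1.9348)] / 3.80935573 = -1.06655274 / 3.80935573 = -0.28
  phi_hat_2 = [gamma(0) gamma(2) - gamma(1)^2] / det = [(2.5717)(1.9348) - (-1.6746)^2] / 3.80935573 = 2.17144 / 3.80935573 = 0.57
So phi_hat = [-0.2800, 0.5700].
Therefore phi_hat_2 = 0.5700.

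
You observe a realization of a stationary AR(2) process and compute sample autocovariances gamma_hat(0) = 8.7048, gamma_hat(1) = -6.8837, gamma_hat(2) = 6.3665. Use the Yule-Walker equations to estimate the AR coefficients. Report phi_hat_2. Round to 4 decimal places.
\hat\phi_{2} = 0.2830

The Yule-Walker equations for an AR(p) process read, in matrix form,
  Gamma_p phi = r_p,   with   (Gamma_p)_{ij} = gamma(|i - j|),
                       (r_p)_i = gamma(i),   i,j = 1..p.
Substitute the sample gammas (Toeplitz matrix and right-hand side of size 2):
  Gamma_p = [[8.7048, -6.8837], [-6.8837, 8.7048]]
  r_p     = [-6.8837, 6.3665]
Written out:
  8.7048 phi_1 - 6.8837 phi_2 = -6.8837
  -6.8837 phi_1 + 8.7048 phi_2 = 6.3665
Solve by Cramer's rule:
  det = gamma(0)^2 - gamma(1)^2 = (8.7048)^2 - (-6.8837)^2 = 75.77354304 - 47.38532569 = 28.38821735
  phi_hat_1 = [gamma(1) gamma(0) - gamma(1) gamma(2)] / det = [(-6.8837)(8.7048) - (-6.8837)(6.3665)] / 28.38821735 = -16.09615571 / 28.38821735 = -0.567
  phi_hat_2 = [gamma(0) gamma(2) - gamma(1)^2] / det = [(8.7048)(6.3665) - (-6.8837)^2] / 28.38821735 = 8.03378351 / 28.38821735 = 0.283
So phi_hat = [-0.5670, 0.2830].
Therefore phi_hat_2 = 0.2830.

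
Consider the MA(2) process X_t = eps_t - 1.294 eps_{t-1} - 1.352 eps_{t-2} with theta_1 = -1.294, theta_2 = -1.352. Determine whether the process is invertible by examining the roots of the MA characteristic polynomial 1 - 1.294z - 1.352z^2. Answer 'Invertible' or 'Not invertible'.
\text{Not invertible}

The MA(q) characteristic polynomial is P(z) = 1 - 1.294z - 1.352z^2.
Invertibility requires all roots to lie outside the unit circle, i.e. |z| > 1 for every root.
Set 1 + (-1.294) z + (-1.352) z^2 = 0, i.e. a z^2 + b z + c = 0 with a = -1.352, b = -1.294, c = 1.
Discriminant D = b^2 - 4ac = (-1.294)^2 - 4*(-1.352)*1 = 1.674436 - (-5.408) = 7.082436.
D >= 0, so the roots are real: z = (-b +/- sqrt(D)) / (2a) = (1.294 +/- 2.661285) / (-2.704).
  z_1 = (1.294 + 2.661285) / (-2.704) = -1.4628,   |z_1| = 1.4628.
  z_2 = (1.294 - 2.661285) / (-2.704) = 0.5057,   |z_2| = 0.5057.
Moduli of all roots: 1.4628, 0.5057.
All moduli strictly greater than 1? No.
Verdict: Not invertible.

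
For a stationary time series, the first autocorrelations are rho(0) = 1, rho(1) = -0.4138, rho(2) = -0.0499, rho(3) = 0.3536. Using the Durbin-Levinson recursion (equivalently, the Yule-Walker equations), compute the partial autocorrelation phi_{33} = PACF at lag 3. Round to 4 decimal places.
\phi_{33} = 0.2819

The PACF at lag k is phi_{kk}, the last component of the solution
to the Yule-Walker system G_k phi = r_k where
  (G_k)_{ij} = rho(|i - j|), (r_k)_i = rho(i), i,j = 1..k.
Equivalently, Durbin-Levinson gives phi_{kk} iteratively:
  phi_{11} = rho(1)
  phi_{kk} = [rho(k) - sum_{j=1..k-1} phi_{k-1,j} rho(k-j)]
            / [1 - sum_{j=1..k-1} phi_{k-1,j} rho(j)],
  phi_{k,j} = phi_{k-1,j} - phi_{kk} phi_{k-1,k-j},  j = 1..k-1.
Step k = 1:
  phi_11 = rho(1) = -0.4138.
Step k = 2:
  phi_22 = [rho(2) - phi_11 rho(1)] / [1 - phi_11 rho(1)] = [-0.0499 - (-0.4138)(-0.4138)] / [1 - (-0.4138)(-0.4138)]
         = -0.22113044 / 0.82876956 = -0.266818.
  Update: phi_21 = phi_11 - phi_22 phi_11 = -0.4138 - (-0.266818)(-0.4138) = -0.524209.
Step k = 3:
  phi_33 = [rho(3) - phi_21 rho(2) - phi_22 rho(1)] / [1 - phi_21 rho(1) - phi_22 rho(2)]
    numerator   = 0.3536 - (-0.524209)(-0.0499) - (-0.266818)(-0.4138) = 0.21703277
    denominator = 1 - (-0.524209)(-0.4138) - (-0.266818)(-0.0499) = 0.76976803
  phi_33 = 0.21703277 / 0.76976803 = 0.2819.
Therefore phi_{33} = 0.2819.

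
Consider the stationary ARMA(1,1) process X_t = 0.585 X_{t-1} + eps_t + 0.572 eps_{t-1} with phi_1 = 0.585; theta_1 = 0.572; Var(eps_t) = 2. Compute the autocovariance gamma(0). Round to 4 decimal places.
\gamma(0) = 6.0702

Multiply the model equation by X_{t-k} and take expectations. With theta_0 = psi_0 = 1 and psi_j the MA(infinity) weights, this gives
  gamma(k) - sum_i phi_i gamma(k-i) = c_k,
  c_k = sigma^2 * sum_{j=k..q} theta_j psi_{j-k}   (c_k = 0 for k > q),
using gamma(-m) = gamma(m).
psi-weights needed (psi_j = theta_j + sum_i phi_i psi_{j-i}):
  psi_1 = theta_1 + phi_1 = 0.572 + (0.585) = 1.157
Right-hand sides:
  c_0 = sigma^2 (1 + theta_1 psi_1) = 2 * (1 + (0.572)(1.157)) = 2 * 1.661804 = 3.323608
  c_1 = sigma^2 theta_1 = 2 * (0.572) = 1.144
  c_2 = 0
Equations for k = 0 and k = 1 (AR order 1):
  gamma(0) = phi_1 gamma(1) + c_0
  gamma(1) = phi_1 gamma(0) + c_1
Substituting the second into the first: gamma(0) (1 - phi_1^2) = c_0 + phi_1 c_1, so
  gamma(0) = (c_0 + phi_1 c_1) / (1 - phi_1^2) = (3.323608 + (0.585)(1.144)) / (1 - (0.585)^2) = 3.992848 / 0.657775 = 6.070234.
Therefore gamma(0) = 6.0702 (to 4 decimal places).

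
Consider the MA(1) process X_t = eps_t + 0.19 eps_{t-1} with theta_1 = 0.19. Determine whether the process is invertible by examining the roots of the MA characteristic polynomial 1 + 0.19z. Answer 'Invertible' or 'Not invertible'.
\text{Invertible}

The MA(q) characteristic polynomial is P(z) = 1 + 0.19z.
Invertibility requires all roots to lie outside the unit circle, i.e. |z| > 1 for every root.
This is linear in z: 1 + (0.19) z = 0  =>  z = -1/(0.19) = -5.263158,  |z| = 5.263158.
Moduli of all roots: 5.2632.
All moduli strictly greater than 1? Yes.
Verdict: Invertible.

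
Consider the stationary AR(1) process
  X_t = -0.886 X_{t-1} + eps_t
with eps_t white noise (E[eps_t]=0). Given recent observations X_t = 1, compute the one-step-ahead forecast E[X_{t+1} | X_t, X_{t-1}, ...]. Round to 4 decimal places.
E[X_{t+1} \mid \mathcal F_t] = -0.8860

For an AR(p) model X_t = c + sum_i phi_i X_{t-i} + eps_t, the
one-step-ahead conditional mean is
  E[X_{t+1} | X_t, ...] = c + sum_i phi_i X_{t+1-i}.
Substitute known values:
  E[X_{t+1} | ...] = (-0.886) * (1)
                   = -0.8860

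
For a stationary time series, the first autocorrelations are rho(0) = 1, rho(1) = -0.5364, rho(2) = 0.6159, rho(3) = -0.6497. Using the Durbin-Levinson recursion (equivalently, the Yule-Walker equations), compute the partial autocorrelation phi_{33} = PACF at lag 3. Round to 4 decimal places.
\phi_{33} = -0.4000

The PACF at lag k is phi_{kk}, the last component of the solution
to the Yule-Walker system G_k phi = r_k where
  (G_k)_{ij} = rho(|i - j|), (r_k)_i = rho(i), i,j = 1..k.
Equivalently, Durbin-Levinson gives phi_{kk} iteratively:
  phi_{11} = rho(1)
  phi_{kk} = [rho(k) - sum_{j=1..k-1} phi_{k-1,j} rho(k-j)]
            / [1 - sum_{j=1..k-1} phi_{k-1,j} rho(j)],
  phi_{k,j} = phi_{k-1,j} - phi_{kk} phi_{k-1,k-j},  j = 1..k-1.
Step k = 1:
  phi_11 = rho(1) = -0.5364.
Step k = 2:
  phi_22 = [rho(2) - phi_11 rho(1)] / [1 - phi_11 rho(1)] = [0.6159 - (-0.5364)(-0.5364)] / [1 - (-0.5364)(-0.5364)]
         = 0.32817504 / 0.71227504 = 0.460742.
  Update: phi_21 = phi_11 - phi_22 phi_11 = -0.5364 - (0.460742)(-0.5364) = -0.289258.
Step k = 3:
  phi_33 = [rho(3) - phi_21 rho(2) - phi_22 rho(1)] / [1 - phi_21 rho(1) - phi_22 rho(2)]
    numerator   = -0.6497 - (-0.289258)(0.6159) - (0.460742)(-0.5364) = -0.22440399
    denominator = 1 - (-0.289258)(-0.5364) - (0.460742)(0.6159) = 0.56107101
  phi_33 = -0.22440399 / 0.56107101 = -0.4.
Therefore phi_{33} = -0.4000.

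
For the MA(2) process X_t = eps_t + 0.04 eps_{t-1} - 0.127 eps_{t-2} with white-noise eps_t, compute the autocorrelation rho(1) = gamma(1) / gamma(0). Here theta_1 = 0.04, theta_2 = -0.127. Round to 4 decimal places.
\rho(1) = 0.0343

For an MA(q) process with theta_0 = 1, the autocovariance is
  gamma(k) = sigma^2 * sum_{i=0..q-k} theta_i * theta_{i+k},
and rho(k) = gamma(k) / gamma(0). Sigma^2 cancels.
  numerator   = (1)*(0.04) + (0.04)*(-0.127) = 0.03492.
  denominator = (1)^2 + (0.04)^2 + (-0.127)^2 = 1.017729.
  rho(1) = 0.03492 / 1.017729 = 0.0343.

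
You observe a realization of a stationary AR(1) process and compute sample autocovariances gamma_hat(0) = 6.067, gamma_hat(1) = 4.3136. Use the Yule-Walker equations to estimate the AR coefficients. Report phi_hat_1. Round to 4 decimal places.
\hat\phi_{1} = 0.7110

The Yule-Walker equations for an AR(p) process read, in matrix form,
  Gamma_p phi = r_p,   with   (Gamma_p)_{ij} = gamma(|i - j|),
                       (r_p)_i = gamma(i),   i,j = 1..p.
Substitute the sample gammas (Toeplitz matrix and right-hand side of size 1):
  Gamma_p = [[6.067]]
  r_p     = [4.3136]
With p = 1 this is the single equation gamma(0) phi_1 = gamma(1):
  phi_hat_1 = gamma(1) / gamma(0) = 4.3136 / 6.067 = 0.7110.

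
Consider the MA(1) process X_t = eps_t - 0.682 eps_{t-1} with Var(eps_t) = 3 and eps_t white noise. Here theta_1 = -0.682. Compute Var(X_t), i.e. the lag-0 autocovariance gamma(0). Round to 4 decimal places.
\gamma(0) = 4.3954

For an MA(q) process X_t = eps_t + sum_i theta_i eps_{t-i} with
Var(eps_t) = sigma^2, the variance is
  gamma(0) = sigma^2 * (1 + sum_i theta_i^2).
  sum_i theta_i^2 = (-0.682)^2 = 0.465124.
  gamma(0) = 3 * (1 + 0.465124) = 3 * 1.465124 = 4.395372, which rounds to 4.3954.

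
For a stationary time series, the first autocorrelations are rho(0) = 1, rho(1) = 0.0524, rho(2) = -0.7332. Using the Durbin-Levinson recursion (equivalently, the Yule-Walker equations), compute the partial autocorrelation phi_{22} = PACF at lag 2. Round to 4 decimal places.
\phi_{22} = -0.7380

The PACF at lag k is phi_{kk}, the last component of the solution
to the Yule-Walker system G_k phi = r_k where
  (G_k)_{ij} = rho(|i - j|), (r_k)_i = rho(i), i,j = 1..k.
Equivalently, Durbin-Levinson gives phi_{kk} iteratively:
  phi_{11} = rho(1)
  phi_{kk} = [rho(k) - sum_{j=1..k-1} phi_{k-1,j} rho(k-j)]
            / [1 - sum_{j=1..k-1} phi_{k-1,j} rho(j)],
  phi_{k,j} = phi_{k-1,j} - phi_{kk} phi_{k-1,k-j},  j = 1..k-1.
Step k = 1:
  phi_11 = rho(1) = 0.0524.
Step k = 2:
  phi_22 = [rho(2) - phi_11 rho(1)] / [1 - phi_11 rho(1)] = [-0.7332 - (0.0524)(0.0524)] / [1 - (0.0524)(0.0524)]
         = -0.73594576 / 0.99725424 = -0.738.
Therefore phi_{22} = -0.7380.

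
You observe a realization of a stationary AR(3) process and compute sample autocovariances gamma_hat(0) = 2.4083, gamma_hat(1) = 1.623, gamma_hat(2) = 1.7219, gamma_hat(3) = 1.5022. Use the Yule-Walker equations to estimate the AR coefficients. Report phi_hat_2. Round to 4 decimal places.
\hat\phi_{2} = 0.4359

The Yule-Walker equations for an AR(p) process read, in matrix form,
  Gamma_p phi = r_p,   with   (Gamma_p)_{ij} = gamma(|i - j|),
                       (r_p)_i = gamma(i),   i,j = 1..p.
Substitute the sample gammas (Toeplitz matrix and right-hand side of size 3):
  Gamma_p = [[2.4083, 1.623, 1.7219], [1.623, 2.4083, 1.623], [1.7219, 1.623, 2.4083]]
  r_p     = [1.623, 1.7219, 1.5022]
Written out (R1..R3):
  (R1) 2.4083 phi_1 + 1.623 phi_2 + 1.7219 phi_3 = 1.623
  (R2) 1.623 phi_1 + 2.4083 phi_2 + 1.623 phi_3 = 1.7219
  (R3) 1.7219 phi_1 + 1.623 phi_2 + 2.4083 phi_3 = 1.5022
Gaussian elimination:
  R2 <- R2 - (1.623/2.4083) R1 = R2 - (0.673919) R1:  1.314529 phi_2 + 0.462578 phi_3 = 0.628129
  R3 <- R3 - (1.7219/2.4083) R1 = R3 - (0.714986) R1:  0.462578 phi_2 + 1.177166 phi_3 = 0.341778
  R3 <- R3 - (0.462578/1.314529) R2 = R3 - (0.351897) R2:  1.014386 phi_3 = 0.120742
Back-substitution:
  phi_hat_3 = 0.120742 / 1.014386 = 0.119029
  phi_hat_2 = (0.628129 - (0.462578)(0.119029)) / 1.314529 = 0.43595
  phi_hat_1 = (1.623 - (1.623)(0.43595) - (1.7219)(0.119029)) / 2.4083 = 0.29502
So phi_hat = [0.2950, 0.4359, 0.1190].
Therefore phi_hat_2 = 0.4359.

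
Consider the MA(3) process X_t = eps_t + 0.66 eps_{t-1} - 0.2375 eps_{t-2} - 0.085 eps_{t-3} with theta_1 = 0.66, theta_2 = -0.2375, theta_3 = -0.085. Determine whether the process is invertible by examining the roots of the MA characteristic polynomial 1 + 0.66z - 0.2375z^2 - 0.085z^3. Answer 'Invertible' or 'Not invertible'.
\text{Invertible}

The MA(q) characteristic polynomial is P(z) = 1 + 0.66z - 0.2375z^2 - 0.085z^3.
Invertibility requires all roots to lie outside the unit circle, i.e. |z| > 1 for every root.
Degree 3: look for a simple real root z0 first, then factor out (1 - z/z0) and solve the remaining quadratic.
Testing z0 = -4: P(-4) = 1 + (0.66)(-4) + (-0.2375)(-4)^2 + (-0.085)(-4)^3
  = 1 + (-2.64) + (-3.8) + (5.44) = 0.  So z_0 = -4 is a root, |z_0| = 4.
Divide out the factor (1 + 0.25 z) = (1 - z/z0) (since 1/z0 = -0.25):
  P(z) = (1 + 0.25 z)(1 + (0.41) z + (-0.34) z^2)
  [check: z-coef 0.41 - (-0.25) = 0.66; z^2-coef -0.34 - (-0.25)(0.41) = -0.2375; z^3-coef -(-0.25)(-0.34) = -0.085.]
Remaining roots from the quadratic factor 1 + (0.41) z + (-0.34) z^2:
  Set 1 + (0.41) z + (-0.34) z^2 = 0, i.e. a z^2 + b z + c = 0 with a = -0.34, b = 0.41, c = 1.
  Discriminant D = b^2 - 4ac = (0.41)^2 - 4*(-0.34)*1 = 0.1681 - (-1.36) = 1.5281.
  D >= 0, so the roots are real: z = (-b +/- sqrt(D)) / (2a) = (-0.41 +/- 1.236163) / (-0.68).
    z_1 = (-0.41 + 1.236163) / (-0.68) = -1.2149,   |z_1| = 1.2149.
    z_2 = (-0.41 - 1.236163) / (-0.68) = 2.4208,   |z_2| = 2.4208.
Moduli of all roots: 4.0000, 1.2149, 2.4208.
All moduli strictly greater than 1? Yes.
Verdict: Invertible.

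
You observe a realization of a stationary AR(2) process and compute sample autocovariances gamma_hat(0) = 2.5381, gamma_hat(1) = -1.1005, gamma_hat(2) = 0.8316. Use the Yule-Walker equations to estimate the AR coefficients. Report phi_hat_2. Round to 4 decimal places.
\hat\phi_{2} = 0.1720

The Yule-Walker equations for an AR(p) process read, in matrix form,
  Gamma_p phi = r_p,   with   (Gamma_p)_{ij} = gamma(|i - j|),
                       (r_p)_i = gamma(i),   i,j = 1..p.
Substitute the sample gammas (Toeplitz matrix and right-hand side of size 2):
  Gamma_p = [[2.5381, -1.1005], [-1.1005, 2.5381]]
  r_p     = [-1.1005, 0.8316]
Written out:
  2.5381 phi_1 - 1.1005 phi_2 = -1.1005
  -1.1005 phi_1 + 2.5381 phi_2 = 0.8316
Solve by Cramer's rule:
  det = gamma(0)^2 - gamma(1)^2 = (2.5381)^2 - (-1.1005)^2 = 6.44195161 - 1.21110025 = 5.23085136
  phi_hat_1 = [gamma(1) gamma(0) - gamma(1) gamma(2)] / det = [(-1.1005)(2.5381) - (-1.1005)(0.8316)] / 5.23085136 = -1.87800325 / 5.23085136 = -0.359
  phi_hat_2 = [gamma(0) gamma(2) - gamma(1)^2] / det = [(2.5381)(0.8316) - (-1.1005)^2] / 5.23085136 = 0.89958371 / 5.23085136 = 0.172
So phi_hat = [-0.3590, 0.1720].
Therefore phi_hat_2 = 0.1720.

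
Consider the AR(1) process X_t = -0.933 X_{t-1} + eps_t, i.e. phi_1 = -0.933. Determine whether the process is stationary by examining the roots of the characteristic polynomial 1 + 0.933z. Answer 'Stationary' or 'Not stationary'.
\text{Stationary}

The AR(p) characteristic polynomial is P(z) = 1 + 0.933z.
Stationarity requires all roots to lie outside the unit circle, i.e. |z| > 1 for every root.
This is linear in z: 1 + (0.933) z = 0  =>  z = -1/(0.933) = -1.071811,  |z| = 1.071811.
Moduli of all roots: 1.0718.
All moduli strictly greater than 1? Yes.
Verdict: Stationary.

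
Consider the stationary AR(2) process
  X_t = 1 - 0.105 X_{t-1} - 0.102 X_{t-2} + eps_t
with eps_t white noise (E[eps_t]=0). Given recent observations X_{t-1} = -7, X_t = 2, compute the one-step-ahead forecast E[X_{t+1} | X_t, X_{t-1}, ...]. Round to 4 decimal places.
E[X_{t+1} \mid \mathcal F_t] = 1.5040

For an AR(p) model X_t = c + sum_i phi_i X_{t-i} + eps_t, the
one-step-ahead conditional mean is
  E[X_{t+1} | X_t, ...] = c + sum_i phi_i X_{t+1-i}.
Substitute known values:
  E[X_{t+1} | ...] = 1 + (-0.105) * (2) + (-0.102) * (-7)
                   = 1.5040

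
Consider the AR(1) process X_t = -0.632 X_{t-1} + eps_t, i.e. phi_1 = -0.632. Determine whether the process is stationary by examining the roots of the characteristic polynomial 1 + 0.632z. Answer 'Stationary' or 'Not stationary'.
\text{Stationary}

The AR(p) characteristic polynomial is P(z) = 1 + 0.632z.
Stationarity requires all roots to lie outside the unit circle, i.e. |z| > 1 for every root.
This is linear in z: 1 + (0.632) z = 0  =>  z = -1/(0.632) = -1.582278,  |z| = 1.582278.
Moduli of all roots: 1.5823.
All moduli strictly greater than 1? Yes.
Verdict: Stationary.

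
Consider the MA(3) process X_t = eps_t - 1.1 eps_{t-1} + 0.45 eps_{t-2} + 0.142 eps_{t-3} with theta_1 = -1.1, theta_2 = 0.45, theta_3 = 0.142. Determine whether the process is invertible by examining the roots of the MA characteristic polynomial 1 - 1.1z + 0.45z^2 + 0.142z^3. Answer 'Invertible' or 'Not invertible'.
\text{Invertible}

The MA(q) characteristic polynomial is P(z) = 1 - 1.1z + 0.45z^2 + 0.142z^3.
Invertibility requires all roots to lie outside the unit circle, i.e. |z| > 1 for every root.
Degree 3: look for a simple real root z0 first, then factor out (1 - z/z0) and solve the remaining quadratic.
Testing z0 = -5: P(-5) = 1 + (-1.1)(-5) + (0.45)(-5)^2 + (0.142)(-5)^3
  = 1 + (5.5) + (11.25) + (-17.75) = 0.  So z_0 = -5 is a root, |z_0| = 5.
Divide out the factor (1 + 0.2 z) = (1 - z/z0) (since 1/z0 = -0.2):
  P(z) = (1 + 0.2 z)(1 + (-1.3) z + (0.71) z^2)
  [check: z-coef -1.3 - (-0.2) = -1.1; z^2-coef 0.71 - (-0.2)(-1.3) = 0.45; z^3-coef -(-0.2)(0.71) = 0.142.]
Remaining roots from the quadratic factor 1 + (-1.3) z + (0.71) z^2:
  Set 1 + (-1.3) z + (0.71) z^2 = 0, i.e. a z^2 + b z + c = 0 with a = 0.71, b = -1.3, c = 1.
  Discriminant D = b^2 - 4ac = (-1.3)^2 - 4*(0.71)*1 = 1.69 - (2.84) = -1.15.
  D < 0, so the roots are the complex-conjugate pair z = (-b +/- i sqrt(-D)) / (2a) = 0.9155 +/- 0.7552i.
  For a conjugate pair |z|^2 = z * conj(z) = (product of roots) = c/a = 1/(0.71) = 1.408451, so |z| = sqrt(1.408451) = 1.1868 for both roots.
Moduli of all roots: 5.0000, 1.1868, 1.1868.
All moduli strictly greater than 1? Yes.
Verdict: Invertible.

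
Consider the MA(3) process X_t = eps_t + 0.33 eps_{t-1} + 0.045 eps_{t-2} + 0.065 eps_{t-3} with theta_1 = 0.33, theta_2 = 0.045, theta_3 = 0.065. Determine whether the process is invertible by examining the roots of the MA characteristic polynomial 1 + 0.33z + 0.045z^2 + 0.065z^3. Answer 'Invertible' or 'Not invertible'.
\text{Invertible}

The MA(q) characteristic polynomial is P(z) = 1 + 0.33z + 0.045z^2 + 0.065z^3.
Invertibility requires all roots to lie outside the unit circle, i.e. |z| > 1 for every root.
Degree 3: look for a simple real root z0 first, then factor out (1 - z/z0) and solve the remaining quadratic.
Testing z0 = -2: P(-2) = 1 + (0.33)(-2) + (0.045)(-2)^2 + (0.065)(-2)^3
  = 1 + (-0.66) + (0.18) + (-0.52) = 0.  So z_0 = -2 is a root, |z_0| = 2.
Divide out the factor (1 + 0.5 z) = (1 - z/z0) (since 1/z0 = -0.5):
  P(z) = (1 + 0.5 z)(1 + (-0.17) z + (0.13) z^2)
  [check: z-coef -0.17 - (-0.5) = 0.33; z^2-coef 0.13 - (-0.5)(-0.17) = 0.045; z^3-coef -(-0.5)(0.13) = 0.065.]
Remaining roots from the quadratic factor 1 + (-0.17) z + (0.13) z^2:
  Set 1 + (-0.17) z + (0.13) z^2 = 0, i.e. a z^2 + b z + c = 0 with a = 0.13, b = -0.17, c = 1.
  Discriminant D = b^2 - 4ac = (-0.17)^2 - 4*(0.13)*1 = 0.0289 - (0.52) = -0.4911.
  D < 0, so the roots are the complex-conjugate pair z = (-b +/- i sqrt(-D)) / (2a) = 0.6538 +/- 2.6953i.
  For a conjugate pair |z|^2 = z * conj(z) = (product of roots) = c/a = 1/(0.13) = 7.692308, so |z| = sqrt(7.692308) = 2.7735 for both roots.
Moduli of all roots: 2.0000, 2.7735, 2.7735.
All moduli strictly greater than 1? Yes.
Verdict: Invertible.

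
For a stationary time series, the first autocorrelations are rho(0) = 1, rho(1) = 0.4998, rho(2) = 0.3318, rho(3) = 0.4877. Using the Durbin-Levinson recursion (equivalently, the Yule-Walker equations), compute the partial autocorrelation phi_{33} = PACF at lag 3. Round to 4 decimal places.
\phi_{33} = 0.3850

The PACF at lag k is phi_{kk}, the last component of the solution
to the Yule-Walker system G_k phi = r_k where
  (G_k)_{ij} = rho(|i - j|), (r_k)_i = rho(i), i,j = 1..k.
Equivalently, Durbin-Levinson gives phi_{kk} iteratively:
  phi_{11} = rho(1)
  phi_{kk} = [rho(k) - sum_{j=1..k-1} phi_{k-1,j} rho(k-j)]
            / [1 - sum_{j=1..k-1} phi_{k-1,j} rho(j)],
  phi_{k,j} = phi_{k-1,j} - phi_{kk} phi_{k-1,k-j},  j = 1..k-1.
Step k = 1:
  phi_11 = rho(1) = 0.4998.
Step k = 2:
  phi_22 = [rho(2) - phi_11 rho(1)] / [1 - phi_11 rho(1)] = [0.3318 - (0.4998)(0.4998)] / [1 - (0.4998)(0.4998)]
         = 0.08199996 / 0.75019996 = 0.109304.
  Update: phi_21 = phi_11 - phi_22 phi_11 = 0.4998 - (0.109304)(0.4998) = 0.44517.
Step k = 3:
  phi_33 = [rho(3) - phi_21 rho(2) - phi_22 rho(1)] / [1 - phi_21 rho(1) - phi_22 rho(2)]
    numerator   = 0.4877 - (0.44517)(0.3318) - (0.109304)(0.4998) = 0.28536245
    denominator = 1 - (0.44517)(0.4998) - (0.109304)(0.3318) = 0.74123703
  phi_33 = 0.28536245 / 0.74123703 = 0.385.
Therefore phi_{33} = 0.3850.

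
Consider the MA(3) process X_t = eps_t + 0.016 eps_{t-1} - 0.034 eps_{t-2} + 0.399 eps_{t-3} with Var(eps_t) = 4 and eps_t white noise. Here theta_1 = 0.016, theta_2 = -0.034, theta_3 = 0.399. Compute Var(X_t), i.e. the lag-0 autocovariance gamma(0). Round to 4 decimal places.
\gamma(0) = 4.6425

For an MA(q) process X_t = eps_t + sum_i theta_i eps_{t-i} with
Var(eps_t) = sigma^2, the variance is
  gamma(0) = sigma^2 * (1 + sum_i theta_i^2).
  sum_i theta_i^2 = (0.016)^2 + (-0.034)^2 + (0.399)^2 = 0.000256 + 0.001156 + 0.159201 = 0.160613.
  gamma(0) = 4 * (1 + 0.160613) = 4 * 1.160613 = 4.642452, which rounds to 4.6425.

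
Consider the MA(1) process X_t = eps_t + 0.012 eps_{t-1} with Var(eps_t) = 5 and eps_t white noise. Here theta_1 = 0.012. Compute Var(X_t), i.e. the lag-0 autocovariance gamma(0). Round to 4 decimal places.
\gamma(0) = 5.0007

For an MA(q) process X_t = eps_t + sum_i theta_i eps_{t-i} with
Var(eps_t) = sigma^2, the variance is
  gamma(0) = sigma^2 * (1 + sum_i theta_i^2).
  sum_i theta_i^2 = (0.012)^2 = 0.000144.
  gamma(0) = 5 * (1 + 0.000144) = 5 * 1.000144 = 5.00072, which rounds to 5.0007.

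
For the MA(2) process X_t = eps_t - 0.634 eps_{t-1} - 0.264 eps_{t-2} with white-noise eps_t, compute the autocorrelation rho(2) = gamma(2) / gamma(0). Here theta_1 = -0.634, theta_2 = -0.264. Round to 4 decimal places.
\rho(2) = -0.1794

For an MA(q) process with theta_0 = 1, the autocovariance is
  gamma(k) = sigma^2 * sum_{i=0..q-k} theta_i * theta_{i+k},
and rho(k) = gamma(k) / gamma(0). Sigma^2 cancels.
  numerator   = (1)*(-0.264) = -0.264.
  denominator = (1)^2 + (-0.634)^2 + (-0.264)^2 = 1.471652.
  rho(2) = -0.264 / 1.471652 = -0.1794.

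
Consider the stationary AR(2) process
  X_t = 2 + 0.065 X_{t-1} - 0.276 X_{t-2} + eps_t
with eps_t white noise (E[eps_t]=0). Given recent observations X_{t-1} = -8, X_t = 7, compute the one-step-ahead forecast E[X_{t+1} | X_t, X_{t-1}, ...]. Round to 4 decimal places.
E[X_{t+1} \mid \mathcal F_t] = 4.6630

For an AR(p) model X_t = c + sum_i phi_i X_{t-i} + eps_t, the
one-step-ahead conditional mean is
  E[X_{t+1} | X_t, ...] = c + sum_i phi_i X_{t+1-i}.
Substitute known values:
  E[X_{t+1} | ...] = 2 + (0.065) * (7) + (-0.276) * (-8)
                   = 4.6630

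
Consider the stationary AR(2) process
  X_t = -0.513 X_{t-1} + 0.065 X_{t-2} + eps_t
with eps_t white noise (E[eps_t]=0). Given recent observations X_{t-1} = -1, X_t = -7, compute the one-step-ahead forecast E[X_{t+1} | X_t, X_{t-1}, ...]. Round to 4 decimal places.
E[X_{t+1} \mid \mathcal F_t] = 3.5260

For an AR(p) model X_t = c + sum_i phi_i X_{t-i} + eps_t, the
one-step-ahead conditional mean is
  E[X_{t+1} | X_t, ...] = c + sum_i phi_i X_{t+1-i}.
Substitute known values:
  E[X_{t+1} | ...] = (-0.513) * (-7) + (0.065) * (-1)
                   = 3.5260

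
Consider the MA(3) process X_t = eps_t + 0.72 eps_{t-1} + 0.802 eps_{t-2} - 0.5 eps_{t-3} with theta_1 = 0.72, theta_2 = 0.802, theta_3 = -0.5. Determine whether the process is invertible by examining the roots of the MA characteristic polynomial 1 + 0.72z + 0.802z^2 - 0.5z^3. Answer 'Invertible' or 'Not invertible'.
\text{Not invertible}

The MA(q) characteristic polynomial is P(z) = 1 + 0.72z + 0.802z^2 - 0.5z^3.
Invertibility requires all roots to lie outside the unit circle, i.e. |z| > 1 for every root.
Degree 3: look for a simple real root z0 first, then factor out (1 - z/z0) and solve the remaining quadratic.
Testing z0 = 2.5: P(2.5) = 1 + (0.72)(2.5) + (0.802)(2.5)^2 + (-0.5)(2.5)^3
  = 1 + (1.8) + (5.0125) + (-7.8125) = 0.  So z_0 = 2.5 is a root, |z_0| = 2.5.
Divide out the factor (1 - 0.4 z) = (1 - z/z0) (since 1/z0 = 0.4):
  P(z) = (1 - 0.4 z)(1 + (1.12) z + (1.25) z^2)
  [check: z-coef 1.12 - (0.4) = 0.72; z^2-coef 1.25 - (0.4)(1.12) = 0.802; z^3-coef -(0.4)(1.25) = -0.5.]
Remaining roots from the quadratic factor 1 + (1.12) z + (1.25) z^2:
  Set 1 + (1.12) z + (1.25) z^2 = 0, i.e. a z^2 + b z + c = 0 with a = 1.25, b = 1.12, c = 1.
  Discriminant D = b^2 - 4ac = (1.12)^2 - 4*(1.25)*1 = 1.2544 - (5) = -3.7456.
  D < 0, so the roots are the complex-conjugate pair z = (-b +/- i sqrt(-D)) / (2a) = -0.448 +/- 0.7741i.
  For a conjugate pair |z|^2 = z * conj(z) = (product of roots) = c/a = 1/(1.25) = 0.8, so |z| = sqrt(0.8) = 0.8944 for both roots.
Moduli of all roots: 2.5000, 0.8944, 0.8944.
All moduli strictly greater than 1? No.
Verdict: Not invertible.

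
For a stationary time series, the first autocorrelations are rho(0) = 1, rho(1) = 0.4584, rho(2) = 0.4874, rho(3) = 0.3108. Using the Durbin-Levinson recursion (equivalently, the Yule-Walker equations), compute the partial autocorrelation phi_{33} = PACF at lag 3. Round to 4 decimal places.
\phi_{33} = 0.0071

The PACF at lag k is phi_{kk}, the last component of the solution
to the Yule-Walker system G_k phi = r_k where
  (G_k)_{ij} = rho(|i - j|), (r_k)_i = rho(i), i,j = 1..k.
Equivalently, Durbin-Levinson gives phi_{kk} iteratively:
  phi_{11} = rho(1)
  phi_{kk} = [rho(k) - sum_{j=1..k-1} phi_{k-1,j} rho(k-j)]
            / [1 - sum_{j=1..k-1} phi_{k-1,j} rho(j)],
  phi_{k,j} = phi_{k-1,j} - phi_{kk} phi_{k-1,k-j},  j = 1..k-1.
Step k = 1:
  phi_11 = rho(1) = 0.4584.
Step k = 2:
  phi_22 = [rho(2) - phi_11 rho(1)] / [1 - phi_11 rho(1)] = [0.4874 - (0.4584)(0.4584)] / [1 - (0.4584)(0.4584)]
         = 0.27726944 / 0.78986944 = 0.351032.
  Update: phi_21 = phi_11 - phi_22 phi_11 = 0.4584 - (0.351032)(0.4584) = 0.297487.
Step k = 3:
  phi_33 = [rho(3) - phi_21 rho(2) - phi_22 rho(1)] / [1 - phi_21 rho(1) - phi_22 rho(2)]
    numerator   = 0.3108 - (0.297487)(0.4874) - (0.351032)(0.4584) = 0.0048918
    denominator = 1 - (0.297487)(0.4584) - (0.351032)(0.4874) = 0.692539
  phi_33 = 0.0048918 / 0.692539 = 0.0071.
Therefore phi_{33} = 0.0071.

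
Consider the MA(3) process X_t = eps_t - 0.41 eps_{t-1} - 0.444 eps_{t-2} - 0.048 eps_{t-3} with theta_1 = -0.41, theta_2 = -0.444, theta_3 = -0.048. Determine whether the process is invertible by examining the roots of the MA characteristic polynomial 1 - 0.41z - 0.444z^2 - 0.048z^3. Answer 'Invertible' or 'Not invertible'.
\text{Invertible}

The MA(q) characteristic polynomial is P(z) = 1 - 0.41z - 0.444z^2 - 0.048z^3.
Invertibility requires all roots to lie outside the unit circle, i.e. |z| > 1 for every root.
Degree 3: look for a simple real root z0 first, then factor out (1 - z/z0) and solve the remaining quadratic.
Testing z0 = -2.5: P(-2.5) = 1 + (-0.41)(-2.5) + (-0.444)(-2.5)^2 + (-0.048)(-2.5)^3
  = 1 + (1.025) + (-2.775) + (0.75) = 0.  So z_0 = -2.5 is a root, |z_0| = 2.5.
Divide out the factor (1 + 0.4 z) = (1 - z/z0) (since 1/z0 = -0.4):
  P(z) = (1 + 0.4 z)(1 + (-0.81) z + (-0.12) z^2)
  [check: z-coef -0.81 - (-0.4) = -0.41; z^2-coef -0.12 - (-0.4)(-0.81) = -0.444; z^3-coef -(-0.4)(-0.12) = -0.048.]
Remaining roots from the quadratic factor 1 + (-0.81) z + (-0.12) z^2:
  Set 1 + (-0.81) z + (-0.12) z^2 = 0, i.e. a z^2 + b z + c = 0 with a = -0.12, b = -0.81, c = 1.
  Discriminant D = b^2 - 4ac = (-0.81)^2 - 4*(-0.12)*1 = 0.6561 - (-0.48) = 1.1361.
  D >= 0, so the roots are real: z = (-b +/- sqrt(D)) / (2a) = (0.81 +/- 1.06588) / (-0.24).
    z_1 = (0.81 + 1.06588) / (-0.24) = -7.8162,   |z_1| = 7.8162.
    z_2 = (0.81 - 1.06588) / (-0.24) = 1.0662,   |z_2| = 1.0662.
Moduli of all roots: 2.5000, 7.8162, 1.0662.
All moduli strictly greater than 1? Yes.
Verdict: Invertible.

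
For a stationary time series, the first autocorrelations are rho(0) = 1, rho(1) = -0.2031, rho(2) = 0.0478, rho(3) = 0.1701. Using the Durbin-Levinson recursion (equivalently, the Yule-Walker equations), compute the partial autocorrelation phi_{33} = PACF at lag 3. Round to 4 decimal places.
\phi_{33} = 0.1889

The PACF at lag k is phi_{kk}, the last component of the solution
to the Yule-Walker system G_k phi = r_k where
  (G_k)_{ij} = rho(|i - j|), (r_k)_i = rho(i), i,j = 1..k.
Equivalently, Durbin-Levinson gives phi_{kk} iteratively:
  phi_{11} = rho(1)
  phi_{kk} = [rho(k) - sum_{j=1..k-1} phi_{k-1,j} rho(k-j)]
            / [1 - sum_{j=1..k-1} phi_{k-1,j} rho(j)],
  phi_{k,j} = phi_{k-1,j} - phi_{kk} phi_{k-1,k-j},  j = 1..k-1.
Step k = 1:
  phi_11 = rho(1) = -0.2031.
Step k = 2:
  phi_22 = [rho(2) - phi_11 rho(1)] / [1 - phi_11 rho(1)] = [0.0478 - (-0.2031)(-0.2031)] / [1 - (-0.2031)(-0.2031)]
         = 0.00655039 / 0.95875039 = 0.006832.
  Update: phi_21 = phi_11 - phi_22 phi_11 = -0.2031 - (0.006832)(-0.2031) = -0.201712.
Step k = 3:
  phi_33 = [rho(3) - phi_21 rho(2) - phi_22 rho(1)] / [1 - phi_21 rho(1) - phi_22 rho(2)]
    numerator   = 0.1701 - (-0.201712)(0.0478) - (0.006832)(-0.2031) = 0.18112947
    denominator = 1 - (-0.201712)(-0.2031) - (0.006832)(0.0478) = 0.95870564
  phi_33 = 0.18112947 / 0.95870564 = 0.1889.
Therefore phi_{33} = 0.1889.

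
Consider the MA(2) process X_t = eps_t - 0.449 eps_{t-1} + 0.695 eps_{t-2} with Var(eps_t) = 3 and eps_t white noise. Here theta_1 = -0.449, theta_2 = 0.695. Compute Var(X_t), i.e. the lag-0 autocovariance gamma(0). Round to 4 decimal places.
\gamma(0) = 5.0539

For an MA(q) process X_t = eps_t + sum_i theta_i eps_{t-i} with
Var(eps_t) = sigma^2, the variance is
  gamma(0) = sigma^2 * (1 + sum_i theta_i^2).
  sum_i theta_i^2 = (-0.449)^2 + (0.695)^2 = 0.201601 + 0.483025 = 0.684626.
  gamma(0) = 3 * (1 + 0.684626) = 3 * 1.684626 = 5.053878, which rounds to 5.0539.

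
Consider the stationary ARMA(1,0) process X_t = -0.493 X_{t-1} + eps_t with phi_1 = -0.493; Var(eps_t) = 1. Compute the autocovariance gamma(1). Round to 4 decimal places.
\gamma(1) = -0.6513

Multiply the model equation by X_{t-k} and take expectations. With theta_0 = psi_0 = 1 and psi_j the MA(infinity) weights, this gives
  gamma(k) - sum_i phi_i gamma(k-i) = c_k,
  c_k = sigma^2 * sum_{j=k..q} theta_j psi_{j-k}   (c_k = 0 for k > q),
using gamma(-m) = gamma(m).
Pure AR (q = 0): c_0 = sigma^2 = 1, c_k = 0 for k >= 1.
Equations for k = 0 and k = 1 (AR order 1):
  gamma(0) = phi_1 gamma(1) + c_0
  gamma(1) = phi_1 gamma(0) + c_1
Substituting the second into the first: gamma(0) (1 - phi_1^2) = c_0 + phi_1 c_1, so
  gamma(0) = c_0 / (1 - phi_1^2) = 1 / (1 - (-0.493)^2) = 1 / 0.756951 = 1.321089.
  gamma(1) = phi_1 gamma(0) = (-0.493)(1.321089) = -0.651297.
Therefore gamma(1) = -0.6513 (to 4 decimal places).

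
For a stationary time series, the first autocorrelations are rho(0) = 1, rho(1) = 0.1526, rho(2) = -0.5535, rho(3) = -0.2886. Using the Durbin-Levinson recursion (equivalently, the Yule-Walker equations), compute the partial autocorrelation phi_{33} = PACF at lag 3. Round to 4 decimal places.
\phi_{33} = -0.1008

The PACF at lag k is phi_{kk}, the last component of the solution
to the Yule-Walker system G_k phi = r_k where
  (G_k)_{ij} = rho(|i - j|), (r_k)_i = rho(i), i,j = 1..k.
Equivalently, Durbin-Levinson gives phi_{kk} iteratively:
  phi_{11} = rho(1)
  phi_{kk} = [rho(k) - sum_{j=1..k-1} phi_{k-1,j} rho(k-j)]
            / [1 - sum_{j=1..k-1} phi_{k-1,j} rho(j)],
  phi_{k,j} = phi_{k-1,j} - phi_{kk} phi_{k-1,k-j},  j = 1..k-1.
Step k = 1:
  phi_11 = rho(1) = 0.1526.
Step k = 2:
  phi_22 = [rho(2) - phi_11 rho(1)] / [1 - phi_11 rho(1)] = [-0.5535 - (0.1526)(0.1526)] / [1 - (0.1526)(0.1526)]
         = -0.57678676 / 0.97671324 = -0.590538.
  Update: phi_21 = phi_11 - phi_22 phi_11 = 0.1526 - (-0.590538)(0.1526) = 0.242716.
Step k = 3:
  phi_33 = [rho(3) - phi_21 rho(2) - phi_22 rho(1)] / [1 - phi_21 rho(1) - phi_22 rho(2)]
    numerator   = -0.2886 - (0.242716)(-0.5535) - (-0.590538)(0.1526) = -0.06414042
    denominator = 1 - (0.242716)(0.1526) - (-0.590538)(-0.5535) = 0.63609846
  phi_33 = -0.06414042 / 0.63609846 = -0.1008.
Therefore phi_{33} = -0.1008.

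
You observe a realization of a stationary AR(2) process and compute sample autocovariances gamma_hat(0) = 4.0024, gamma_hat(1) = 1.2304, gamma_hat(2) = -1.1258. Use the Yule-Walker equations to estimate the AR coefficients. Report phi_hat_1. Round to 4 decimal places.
\hat\phi_{1} = 0.4350

The Yule-Walker equations for an AR(p) process read, in matrix form,
  Gamma_p phi = r_p,   with   (Gamma_p)_{ij} = gamma(|i - j|),
                       (r_p)_i = gamma(i),   i,j = 1..p.
Substitute the sample gammas (Toeplitz matrix and right-hand side of size 2):
  Gamma_p = [[4.0024, 1.2304], [1.2304, 4.0024]]
  r_p     = [1.2304, -1.1258]
Written out:
  4.0024 phi_1 + 1.2304 phi_2 = 1.2304
  1.2304 phi_1 + 4.0024 phi_2 = -1.1258
Solve by Cramer's rule:
  det = gamma(0)^2 - gamma(1)^2 = (4.0024)^2 - (1.2304)^2 = 16.01920576 - 1.51388416 = 14.5053216
  phi_hat_1 = [gamma(1) gamma(0) - gamma(1) gamma(2)] / det = [(1.2304)(4.0024) - (1.2304)(-1.1258)] / 14.5053216 = 6.30973728 / 14.5053216 = 0.435
  phi_hat_2 = [gamma(0) gamma(2) - gamma(1)^2] / det = [(4.0024)(-1.1258) - (1.2304)^2] / 14.5053216 = -6.01978608 / 14.5053216 = -0.415
So phi_hat = [0.4350, -0.4150].
Therefore phi_hat_1 = 0.4350.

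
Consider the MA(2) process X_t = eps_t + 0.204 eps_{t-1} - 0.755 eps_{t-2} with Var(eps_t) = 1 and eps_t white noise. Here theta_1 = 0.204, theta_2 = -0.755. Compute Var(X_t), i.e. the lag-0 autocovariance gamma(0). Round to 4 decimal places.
\gamma(0) = 1.6116

For an MA(q) process X_t = eps_t + sum_i theta_i eps_{t-i} with
Var(eps_t) = sigma^2, the variance is
  gamma(0) = sigma^2 * (1 + sum_i theta_i^2).
  sum_i theta_i^2 = (0.204)^2 + (-0.755)^2 = 0.041616 + 0.570025 = 0.611641.
  gamma(0) = 1 * (1 + 0.611641) = 1 * 1.611641 = 1.611641, which rounds to 1.6116.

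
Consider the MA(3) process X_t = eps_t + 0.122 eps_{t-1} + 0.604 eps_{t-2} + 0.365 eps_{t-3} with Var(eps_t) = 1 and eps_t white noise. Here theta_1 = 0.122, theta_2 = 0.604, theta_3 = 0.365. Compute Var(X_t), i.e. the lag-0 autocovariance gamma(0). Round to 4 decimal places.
\gamma(0) = 1.5129

For an MA(q) process X_t = eps_t + sum_i theta_i eps_{t-i} with
Var(eps_t) = sigma^2, the variance is
  gamma(0) = sigma^2 * (1 + sum_i theta_i^2).
  sum_i theta_i^2 = (0.122)^2 + (0.604)^2 + (0.365)^2 = 0.014884 + 0.364816 + 0.133225 = 0.512925.
  gamma(0) = 1 * (1 + 0.512925) = 1 * 1.512925 = 1.512925, which rounds to 1.5129.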